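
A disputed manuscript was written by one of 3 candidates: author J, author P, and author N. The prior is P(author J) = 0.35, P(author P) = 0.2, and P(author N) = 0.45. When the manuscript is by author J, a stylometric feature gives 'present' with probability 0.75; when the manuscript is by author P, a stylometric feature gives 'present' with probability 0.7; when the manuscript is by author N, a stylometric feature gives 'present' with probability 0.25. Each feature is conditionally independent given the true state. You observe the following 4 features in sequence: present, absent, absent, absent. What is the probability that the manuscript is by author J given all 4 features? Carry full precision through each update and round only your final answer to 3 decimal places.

0.074

After 'present': normaliser = 0.75·0.3500 + 0.7·0.2000 + 0.25·0.4500; P(author J) ≈ 0.5097, P(author P) ≈ 0.2718, P(author N) ≈ 0.2184
After 'absent': normaliser = 0.25·0.5097 + 0.3·0.2718 + 0.75·0.2184; P(author J) ≈ 0.3418, P(author P) ≈ 0.2188, P(author N) ≈ 0.4395
After 'absent': normaliser = 0.25·0.3418 + 0.3·0.2188 + 0.75·0.4395; P(author J) ≈ 0.1778, P(author P) ≈ 0.1365, P(author N) ≈ 0.6857
After 'absent': normaliser = 0.25·0.1778 + 0.3·0.1365 + 0.75·0.6857; P(author J) ≈ 0.0741, P(author P) ≈ 0.0683, P(author N) ≈ 0.8576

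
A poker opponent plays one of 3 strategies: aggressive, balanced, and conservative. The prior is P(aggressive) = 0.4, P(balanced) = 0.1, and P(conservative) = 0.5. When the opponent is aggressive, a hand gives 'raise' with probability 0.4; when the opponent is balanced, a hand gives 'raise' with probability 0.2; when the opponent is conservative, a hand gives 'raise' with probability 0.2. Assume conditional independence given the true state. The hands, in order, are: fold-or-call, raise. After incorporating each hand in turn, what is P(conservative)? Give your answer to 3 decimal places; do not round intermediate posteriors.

0.417

After 'fold-or-call': normaliser = 0.6·0.4000 + 0.8·0.1000 + 0.8·0.5000; P(aggressive) ≈ 0.3333, P(balanced) ≈ 0.1111, P(conservative) ≈ 0.5556
After 'raise': normaliser = 0.4·0.3333 + 0.2·0.1111 + 0.2·0.5556; P(aggressive) ≈ 0.5000, P(balanced) ≈ 0.0833, P(conservative) ≈ 0.4167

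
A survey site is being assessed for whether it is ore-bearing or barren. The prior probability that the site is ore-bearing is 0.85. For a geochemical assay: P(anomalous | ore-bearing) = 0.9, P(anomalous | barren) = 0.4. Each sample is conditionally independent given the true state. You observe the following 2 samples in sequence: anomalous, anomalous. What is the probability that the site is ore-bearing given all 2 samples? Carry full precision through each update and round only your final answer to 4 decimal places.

0.9663

Each posterior becomes the prior for the next update.
After 'anomalous': P(ore) = 0.9·0.8500 / (0.9·0.8500 + 0.4·0.1500) ≈ 0.9273
After 'anomalous': P(ore) = 0.9·0.9273 / (0.9·0.9273 + 0.4·0.0727) ≈ 0.9663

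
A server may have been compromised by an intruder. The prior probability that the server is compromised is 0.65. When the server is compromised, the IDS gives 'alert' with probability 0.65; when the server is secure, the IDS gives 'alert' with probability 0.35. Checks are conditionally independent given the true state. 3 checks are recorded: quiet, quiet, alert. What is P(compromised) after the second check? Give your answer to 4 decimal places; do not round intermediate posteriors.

After 'quiet': P(compromised) = 0.35·0.6500 / (0.35·0.6500 + 0.65·0.3500) ≈ 0.5000
After 'quiet': P(compromised) = 0.35·0.5000 / (0.35·0.5000 + 0.65·0.5000) ≈ 0.3500

0.3500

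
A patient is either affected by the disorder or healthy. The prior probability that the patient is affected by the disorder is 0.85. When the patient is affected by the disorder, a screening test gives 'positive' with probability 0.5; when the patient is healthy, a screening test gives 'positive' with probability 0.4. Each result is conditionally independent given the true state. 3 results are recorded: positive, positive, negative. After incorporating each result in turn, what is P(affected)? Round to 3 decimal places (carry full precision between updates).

0.881

Apply Bayes' rule sequentially, carrying P(affected) forward.
After 'positive': P(affected) = 0.5·0.8500 / (0.5·0.8500 + 0.4·0.1500) ≈ 0.8763
After 'positive': P(affected) = 0.5·0.8763 / (0.5·0.8763 + 0.4·0.1237) ≈ 0.8985
After 'negative': P(affected) = 0.5·0.8985 / (0.5·0.8985 + 0.6·0.1015) ≈ 0.8806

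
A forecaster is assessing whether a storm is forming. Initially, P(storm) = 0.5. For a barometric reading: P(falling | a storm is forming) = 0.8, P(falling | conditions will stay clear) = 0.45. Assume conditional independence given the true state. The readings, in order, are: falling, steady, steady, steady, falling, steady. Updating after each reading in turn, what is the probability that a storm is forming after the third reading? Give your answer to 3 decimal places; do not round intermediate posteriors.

After 'falling': P(storm) = 0.8·0.5000 / (0.8·0.5000 + 0.45·0.5000) ≈ 0.6400
After 'steady': P(storm) = 0.2·0.6400 / (0.2·0.6400 + 0.55·0.3600) ≈ 0.3926
After 'steady': P(storm) = 0.2·0.3926 / (0.2·0.3926 + 0.55·0.6074) ≈ 0.1903

0.190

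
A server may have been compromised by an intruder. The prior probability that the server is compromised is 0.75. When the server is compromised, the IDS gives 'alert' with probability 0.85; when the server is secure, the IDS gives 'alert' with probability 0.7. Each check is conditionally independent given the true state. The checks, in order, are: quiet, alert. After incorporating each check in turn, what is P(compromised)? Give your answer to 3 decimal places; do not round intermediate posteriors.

After 'quiet': P(compromised) = 0.15·0.7500 / (0.15·0.7500 + 0.3·0.2500) ≈ 0.6000
After 'alert': P(compromised) = 0.85·0.6000 / (0.85·0.6000 + 0.7·0.4000) ≈ 0.6456

0.646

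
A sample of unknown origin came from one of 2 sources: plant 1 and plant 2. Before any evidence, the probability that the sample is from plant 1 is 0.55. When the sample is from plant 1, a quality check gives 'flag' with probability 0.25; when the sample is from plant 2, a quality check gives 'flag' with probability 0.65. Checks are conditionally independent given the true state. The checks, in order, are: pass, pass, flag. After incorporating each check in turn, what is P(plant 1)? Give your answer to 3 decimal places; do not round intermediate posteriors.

After 'pass': P(plant 1) = 0.75·0.5500 / (0.75·0.5500 + 0.35·0.4500) ≈ 0.7237
After 'pass': P(plant 1) = 0.75·0.7237 / (0.75·0.7237 + 0.35·0.2763) ≈ 0.8488
After 'flag': P(plant 1) = 0.25·0.8488 / (0.25·0.8488 + 0.65·0.1512) ≈ 0.6834

0.683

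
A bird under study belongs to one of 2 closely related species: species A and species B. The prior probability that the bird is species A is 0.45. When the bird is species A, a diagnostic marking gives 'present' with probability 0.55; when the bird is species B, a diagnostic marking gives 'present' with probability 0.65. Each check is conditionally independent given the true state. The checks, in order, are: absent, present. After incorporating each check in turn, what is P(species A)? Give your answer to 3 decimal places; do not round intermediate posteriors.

0.471

Each posterior becomes the prior for the next update.
After 'absent': P(species A) = 0.45·0.4500 / (0.45·0.4500 + 0.35·0.5500) ≈ 0.5127
After 'present': P(species A) = 0.55·0.5127 / (0.55·0.5127 + 0.65·0.4873) ≈ 0.4709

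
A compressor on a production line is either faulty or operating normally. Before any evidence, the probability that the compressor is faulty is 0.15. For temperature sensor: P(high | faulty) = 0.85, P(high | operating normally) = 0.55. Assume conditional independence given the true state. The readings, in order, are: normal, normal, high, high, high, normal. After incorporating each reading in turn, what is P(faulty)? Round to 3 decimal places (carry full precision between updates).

0.024

After 'normal': P(faulty) = 0.15·0.1500 / (0.15·0.1500 + 0.45·0.8500) ≈ 0.0556
After 'normal': P(faulty) = 0.15·0.0556 / (0.15·0.0556 + 0.45·0.9444) ≈ 0.0192
After 'high': P(faulty) = 0.85·0.0192 / (0.85·0.0192 + 0.55·0.9808) ≈ 0.0294
After 'high': P(faulty) = 0.85·0.0294 / (0.85·0.0294 + 0.55·0.9706) ≈ 0.0447
After 'high': P(faulty) = 0.85·0.0447 / (0.85·0.0447 + 0.55·0.9553) ≈ 0.0675
After 'normal': P(faulty) = 0.15·0.0675 / (0.15·0.0675 + 0.45·0.9325) ≈ 0.0236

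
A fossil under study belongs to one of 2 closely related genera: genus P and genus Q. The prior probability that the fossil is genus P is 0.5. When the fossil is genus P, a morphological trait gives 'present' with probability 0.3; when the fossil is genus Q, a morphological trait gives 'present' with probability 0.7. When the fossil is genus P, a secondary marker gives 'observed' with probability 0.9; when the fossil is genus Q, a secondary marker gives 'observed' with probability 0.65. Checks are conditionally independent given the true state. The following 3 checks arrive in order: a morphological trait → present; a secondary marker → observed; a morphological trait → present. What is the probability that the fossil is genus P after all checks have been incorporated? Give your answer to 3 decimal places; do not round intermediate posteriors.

0.203

Each posterior becomes the prior for the next update.
After a morphological trait='present': P(genus P) = 0.3·0.5000 / (0.3·0.5000 + 0.7·0.5000) ≈ 0.3000
After a secondary marker='observed': P(genus P) = 0.9·0.3000 / (0.9·0.3000 + 0.65·0.7000) ≈ 0.3724
After a morphological trait='present': P(genus P) = 0.3·0.3724 / (0.3·0.3724 + 0.7·0.6276) ≈ 0.2028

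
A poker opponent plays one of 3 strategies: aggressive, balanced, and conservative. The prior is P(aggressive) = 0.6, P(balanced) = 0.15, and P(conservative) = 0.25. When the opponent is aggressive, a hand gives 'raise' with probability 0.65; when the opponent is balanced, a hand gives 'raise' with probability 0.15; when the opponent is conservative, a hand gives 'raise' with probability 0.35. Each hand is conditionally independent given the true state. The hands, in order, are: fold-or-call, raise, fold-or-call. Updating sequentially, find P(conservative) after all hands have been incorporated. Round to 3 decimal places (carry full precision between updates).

0.366

After 'fold-or-call': normaliser = 0.35·0.6000 + 0.85·0.1500 + 0.65·0.2500; P(aggressive) ≈ 0.4200, P(balanced) ≈ 0.2550, P(conservative) ≈ 0.3250
After 'raise': normaliser = 0.65·0.4200 + 0.15·0.2550 + 0.35·0.3250; P(aggressive) ≈ 0.6424, P(balanced) ≈ 0.0900, P(conservative) ≈ 0.2676
After 'fold-or-call': normaliser = 0.35·0.6424 + 0.85·0.0900 + 0.65·0.2676; P(aggressive) ≈ 0.4730, P(balanced) ≈ 0.1610, P(conservative) ≈ 0.3660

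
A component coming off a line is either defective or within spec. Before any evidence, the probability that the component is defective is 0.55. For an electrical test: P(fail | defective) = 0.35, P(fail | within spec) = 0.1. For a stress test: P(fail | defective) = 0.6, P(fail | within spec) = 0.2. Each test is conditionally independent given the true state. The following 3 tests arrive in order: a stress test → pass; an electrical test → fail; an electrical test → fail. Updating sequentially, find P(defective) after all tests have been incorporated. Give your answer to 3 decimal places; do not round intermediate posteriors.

0.882

Each posterior becomes the prior for the next update.
After a stress test='pass': P(defective) = 0.4·0.5500 / (0.4·0.5500 + 0.8·0.4500) ≈ 0.3793
After an electrical test='fail': P(defective) = 0.35·0.3793 / (0.35·0.3793 + 0.1·0.6207) ≈ 0.6814
After an electrical test='fail': P(defective) = 0.35·0.6814 / (0.35·0.6814 + 0.1·0.3186) ≈ 0.8822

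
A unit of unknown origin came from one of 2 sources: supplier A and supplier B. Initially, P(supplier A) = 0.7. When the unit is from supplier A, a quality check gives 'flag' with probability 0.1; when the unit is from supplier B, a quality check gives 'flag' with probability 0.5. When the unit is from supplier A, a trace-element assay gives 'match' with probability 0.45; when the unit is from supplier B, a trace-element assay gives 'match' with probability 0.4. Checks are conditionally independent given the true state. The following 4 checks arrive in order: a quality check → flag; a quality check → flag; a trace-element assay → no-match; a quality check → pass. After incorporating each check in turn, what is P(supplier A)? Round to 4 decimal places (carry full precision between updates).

0.1334

After a quality check='flag': P(supplier A) = 0.1·0.7000 / (0.1·0.7000 + 0.5·0.3000) ≈ 0.3182
After a quality check='flag': P(supplier A) = 0.1·0.3182 / (0.1·0.3182 + 0.5·0.6818) ≈ 0.0854
After a trace-element assay='no-match': P(supplier A) = 0.55·0.0854 / (0.55·0.0854 + 0.6·0.9146) ≈ 0.0788
After a quality check='pass': P(supplier A) = 0.9·0.0788 / (0.9·0.0788 + 0.5·0.9212) ≈ 0.1334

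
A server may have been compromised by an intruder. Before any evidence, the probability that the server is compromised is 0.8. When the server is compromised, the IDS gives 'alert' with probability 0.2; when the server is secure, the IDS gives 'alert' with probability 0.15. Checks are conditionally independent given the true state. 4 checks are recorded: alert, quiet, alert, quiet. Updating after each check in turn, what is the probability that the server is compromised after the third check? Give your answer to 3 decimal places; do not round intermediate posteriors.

0.870

After 'alert': P(compromised) = 0.2·0.8000 / (0.2·0.8000 + 0.15·0.2000) ≈ 0.8421
After 'quiet': P(compromised) = 0.8·0.8421 / (0.8·0.8421 + 0.85·0.1579) ≈ 0.8339
After 'alert': P(compromised) = 0.2·0.8339 / (0.2·0.8339 + 0.15·0.1661) ≈ 0.8700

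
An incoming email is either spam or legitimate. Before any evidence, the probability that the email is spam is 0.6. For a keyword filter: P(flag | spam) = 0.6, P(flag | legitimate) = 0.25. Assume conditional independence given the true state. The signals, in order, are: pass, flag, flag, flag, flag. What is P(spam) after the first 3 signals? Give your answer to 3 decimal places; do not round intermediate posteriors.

0.822

After 'pass': P(spam) = 0.4·0.6000 / (0.4·0.6000 + 0.75·0.4000) ≈ 0.4444
After 'flag': P(spam) = 0.6·0.4444 / (0.6·0.4444 + 0.25·0.5556) ≈ 0.6575
After 'flag': P(spam) = 0.6·0.6575 / (0.6·0.6575 + 0.25·0.3425) ≈ 0.8217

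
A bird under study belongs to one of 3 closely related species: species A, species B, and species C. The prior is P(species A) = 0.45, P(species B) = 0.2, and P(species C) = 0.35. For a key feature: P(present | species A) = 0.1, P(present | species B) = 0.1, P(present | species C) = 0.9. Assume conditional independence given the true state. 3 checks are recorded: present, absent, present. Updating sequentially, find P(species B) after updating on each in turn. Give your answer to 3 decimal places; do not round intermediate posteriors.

0.053

After 'present': normaliser = 0.1·0.4500 + 0.1·0.2000 + 0.9·0.3500; P(species A) ≈ 0.1184, P(species B) ≈ 0.0526, P(species C) ≈ 0.8289
After 'absent': normaliser = 0.9·0.1184 + 0.9·0.0526 + 0.1·0.8289; P(species A) ≈ 0.4500, P(species B) ≈ 0.2000, P(species C) ≈ 0.3500
After 'present': normaliser = 0.1·0.4500 + 0.1·0.2000 + 0.9·0.3500; P(species A) ≈ 0.1184, P(species B) ≈ 0.0526, P(species C) ≈ 0.8289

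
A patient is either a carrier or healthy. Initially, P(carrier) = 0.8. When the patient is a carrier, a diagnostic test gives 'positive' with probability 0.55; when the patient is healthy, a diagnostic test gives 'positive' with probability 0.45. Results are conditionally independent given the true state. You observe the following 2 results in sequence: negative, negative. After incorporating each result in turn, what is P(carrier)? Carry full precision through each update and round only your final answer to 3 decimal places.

0.728

After 'negative': P(carrier) = 0.45·0.8000 / (0.45·0.8000 + 0.55·0.2000) ≈ 0.7660
After 'negative': P(carrier) = 0.45·0.7660 / (0.45·0.7660 + 0.55·0.2340) ≈ 0.7281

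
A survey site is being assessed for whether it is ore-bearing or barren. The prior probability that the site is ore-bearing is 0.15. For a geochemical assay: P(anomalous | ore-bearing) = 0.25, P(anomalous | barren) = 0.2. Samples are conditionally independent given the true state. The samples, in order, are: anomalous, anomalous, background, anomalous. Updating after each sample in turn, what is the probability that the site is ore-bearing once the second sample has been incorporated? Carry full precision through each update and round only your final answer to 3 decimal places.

After 'anomalous': P(ore) = 0.25·0.1500 / (0.25·0.1500 + 0.2·0.8500) ≈ 0.1807
After 'anomalous': P(ore) = 0.25·0.1807 / (0.25·0.1807 + 0.2·0.8193) ≈ 0.2161

0.216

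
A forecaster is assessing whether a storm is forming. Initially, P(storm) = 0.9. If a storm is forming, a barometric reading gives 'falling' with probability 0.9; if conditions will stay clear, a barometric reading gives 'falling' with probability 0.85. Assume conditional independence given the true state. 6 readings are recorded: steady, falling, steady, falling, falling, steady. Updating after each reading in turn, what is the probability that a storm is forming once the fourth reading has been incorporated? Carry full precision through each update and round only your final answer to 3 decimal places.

0.818

Apply Bayes' rule sequentially, carrying P(storm) forward.
After 'steady': P(storm) = 0.1·0.9000 / (0.1·0.9000 + 0.15·0.1000) ≈ 0.8571
After 'falling': P(storm) = 0.9·0.8571 / (0.9·0.8571 + 0.85·0.1429) ≈ 0.8640
After 'steady': P(storm) = 0.1·0.8640 / (0.1·0.8640 + 0.15·0.1360) ≈ 0.8090
After 'falling': P(storm) = 0.9·0.8090 / (0.9·0.8090 + 0.85·0.1910) ≈ 0.8177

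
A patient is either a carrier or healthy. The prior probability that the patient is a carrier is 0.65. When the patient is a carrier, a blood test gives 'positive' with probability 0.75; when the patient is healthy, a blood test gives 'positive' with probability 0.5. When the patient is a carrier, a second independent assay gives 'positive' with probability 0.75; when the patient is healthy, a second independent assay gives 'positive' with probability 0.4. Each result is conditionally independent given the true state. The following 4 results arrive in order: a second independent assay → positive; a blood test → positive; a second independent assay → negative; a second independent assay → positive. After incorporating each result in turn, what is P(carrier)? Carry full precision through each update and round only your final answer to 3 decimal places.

0.803

After a second independent assay='positive': P(carrier) = 0.75·0.6500 / (0.75·0.6500 + 0.4·0.3500) ≈ 0.7769
After a blood test='positive': P(carrier) = 0.75·0.7769 / (0.75·0.7769 + 0.5·0.2231) ≈ 0.8393
After a second independent assay='negative': P(carrier) = 0.25·0.8393 / (0.25·0.8393 + 0.6·0.1607) ≈ 0.6852
After a second independent assay='positive': P(carrier) = 0.75·0.6852 / (0.75·0.6852 + 0.4·0.3148) ≈ 0.8032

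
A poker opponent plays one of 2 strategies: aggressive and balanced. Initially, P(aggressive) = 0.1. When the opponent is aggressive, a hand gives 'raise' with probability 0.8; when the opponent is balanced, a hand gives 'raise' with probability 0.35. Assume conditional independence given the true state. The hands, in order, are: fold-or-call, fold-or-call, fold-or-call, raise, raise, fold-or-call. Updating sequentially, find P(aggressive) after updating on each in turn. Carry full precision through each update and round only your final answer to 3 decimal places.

After 'fold-or-call': P(aggressive) = 0.2·0.1000 / (0.2·0.1000 + 0.65·0.9000) ≈ 0.0331
After 'fold-or-call': P(aggressive) = 0.2·0.0331 / (0.2·0.0331 + 0.65·0.9669) ≈ 0.0104
After 'fold-or-call': P(aggressive) = 0.2·0.0104 / (0.2·0.0104 + 0.65·0.9896) ≈ 0.0032
After 'raise': P(aggressive) = 0.8·0.0032 / (0.8·0.0032 + 0.35·0.9968) ≈ 0.0073
After 'raise': P(aggressive) = 0.8·0.0073 / (0.8·0.0073 + 0.35·0.9927) ≈ 0.0166
After 'fold-or-call': P(aggressive) = 0.2·0.0166 / (0.2·0.0166 + 0.65·0.9834) ≈ 0.0052

0.005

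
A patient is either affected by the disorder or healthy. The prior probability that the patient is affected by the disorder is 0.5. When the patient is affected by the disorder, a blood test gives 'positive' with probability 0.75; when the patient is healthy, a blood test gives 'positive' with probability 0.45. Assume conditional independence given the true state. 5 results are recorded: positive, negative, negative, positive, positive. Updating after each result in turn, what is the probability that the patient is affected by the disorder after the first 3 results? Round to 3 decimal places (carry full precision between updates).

After 'positive': P(affected) = 0.75·0.5000 / (0.75·0.5000 + 0.45·0.5000) ≈ 0.6250
After 'negative': P(affected) = 0.25·0.6250 / (0.25·0.6250 + 0.55·0.3750) ≈ 0.4310
After 'negative': P(affected) = 0.25·0.4310 / (0.25·0.4310 + 0.55·0.5690) ≈ 0.2561

0.256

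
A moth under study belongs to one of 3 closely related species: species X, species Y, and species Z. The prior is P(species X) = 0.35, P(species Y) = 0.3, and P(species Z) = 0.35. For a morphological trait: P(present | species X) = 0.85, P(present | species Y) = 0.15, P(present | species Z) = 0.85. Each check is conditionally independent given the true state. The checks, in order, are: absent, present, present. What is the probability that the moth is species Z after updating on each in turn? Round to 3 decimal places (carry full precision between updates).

0.465

After 'absent': normaliser = 0.15·0.3500 + 0.85·0.3000 + 0.15·0.3500; P(species X) ≈ 0.1458, P(species Y) ≈ 0.7083, P(species Z) ≈ 0.1458
After 'present': normaliser = 0.85·0.1458 + 0.15·0.7083 + 0.85·0.1458; P(species X) ≈ 0.3500, P(species Y) ≈ 0.3000, P(species Z) ≈ 0.3500
After 'present': normaliser = 0.85·0.3500 + 0.15·0.3000 + 0.85·0.3500; P(species X) ≈ 0.4648, P(species Y) ≈ 0.0703, P(species Z) ≈ 0.4648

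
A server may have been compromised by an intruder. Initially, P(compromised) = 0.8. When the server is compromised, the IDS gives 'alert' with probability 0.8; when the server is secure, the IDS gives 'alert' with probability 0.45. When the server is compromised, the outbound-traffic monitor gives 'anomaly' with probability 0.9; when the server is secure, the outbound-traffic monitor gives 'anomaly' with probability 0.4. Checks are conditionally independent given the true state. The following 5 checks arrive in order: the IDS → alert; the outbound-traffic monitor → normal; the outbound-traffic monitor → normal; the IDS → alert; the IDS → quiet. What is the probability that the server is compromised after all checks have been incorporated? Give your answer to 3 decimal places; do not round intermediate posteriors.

Apply Bayes' rule sequentially, carrying P(compromised) forward.
After the IDS='alert': P(compromised) = 0.8·0.8000 / (0.8·0.8000 + 0.45·0.2000) ≈ 0.8767
After the outbound-traffic monitor='normal': P(compromised) = 0.1·0.8767 / (0.1·0.8767 + 0.6·0.1233) ≈ 0.5424
After the outbound-traffic monitor='normal': P(compromised) = 0.1·0.5424 / (0.1·0.5424 + 0.6·0.4576) ≈ 0.1649
After the IDS='alert': P(compromised) = 0.8·0.1649 / (0.8·0.1649 + 0.45·0.8351) ≈ 0.2599
After the IDS='quiet': P(compromised) = 0.2·0.2599 / (0.2·0.2599 + 0.55·0.7401) ≈ 0.1132

0.113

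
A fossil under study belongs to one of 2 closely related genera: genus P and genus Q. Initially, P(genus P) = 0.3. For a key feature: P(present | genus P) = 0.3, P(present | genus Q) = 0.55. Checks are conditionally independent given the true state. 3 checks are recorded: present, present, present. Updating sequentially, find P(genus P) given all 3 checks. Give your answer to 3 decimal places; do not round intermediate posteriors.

Each posterior becomes the prior for the next update.
After 'present': P(genus P) = 0.3·0.3000 / (0.3·0.3000 + 0.55·0.7000) ≈ 0.1895
After 'present': P(genus P) = 0.3·0.1895 / (0.3·0.1895 + 0.55·0.8105) ≈ 0.1131
After 'present': P(genus P) = 0.3·0.1131 / (0.3·0.1131 + 0.55·0.8869) ≈ 0.0650

0.065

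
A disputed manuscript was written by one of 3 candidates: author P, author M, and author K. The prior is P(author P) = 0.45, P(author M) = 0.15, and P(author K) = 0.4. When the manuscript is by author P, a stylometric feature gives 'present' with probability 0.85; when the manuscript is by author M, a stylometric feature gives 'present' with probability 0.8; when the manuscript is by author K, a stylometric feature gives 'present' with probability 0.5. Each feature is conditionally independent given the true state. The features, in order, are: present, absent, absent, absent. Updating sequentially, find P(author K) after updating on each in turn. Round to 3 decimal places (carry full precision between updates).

0.917

Each posterior becomes the prior for the next update.
After 'present': normaliser = 0.85·0.4500 + 0.8·0.1500 + 0.5·0.4000; P(author P) ≈ 0.5445, P(author M) ≈ 0.1708, P(author K) ≈ 0.2847
After 'absent': normaliser = 0.15·0.5445 + 0.2·0.1708 + 0.5·0.2847; P(author P) ≈ 0.3163, P(author M) ≈ 0.1323, P(author K) ≈ 0.5513
After 'absent': normaliser = 0.15·0.3163 + 0.2·0.1323 + 0.5·0.5513; P(author P) ≈ 0.1357, P(author M) ≈ 0.0757, P(author K) ≈ 0.7886
After 'absent': normaliser = 0.15·0.1357 + 0.2·0.0757 + 0.5·0.7886; P(author P) ≈ 0.0474, P(author M) ≈ 0.0352, P(author K) ≈ 0.9174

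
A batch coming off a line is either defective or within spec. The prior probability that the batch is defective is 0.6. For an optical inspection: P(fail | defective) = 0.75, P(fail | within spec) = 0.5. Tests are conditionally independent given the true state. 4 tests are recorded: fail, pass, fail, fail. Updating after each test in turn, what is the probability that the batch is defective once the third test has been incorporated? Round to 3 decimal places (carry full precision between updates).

After 'fail': P(defective) = 0.75·0.6000 / (0.75·0.6000 + 0.5·0.4000) ≈ 0.6923
After 'pass': P(defective) = 0.25·0.6923 / (0.25·0.6923 + 0.5·0.3077) ≈ 0.5294
After 'fail': P(defective) = 0.75·0.5294 / (0.75·0.5294 + 0.5·0.4706) ≈ 0.6279

0.628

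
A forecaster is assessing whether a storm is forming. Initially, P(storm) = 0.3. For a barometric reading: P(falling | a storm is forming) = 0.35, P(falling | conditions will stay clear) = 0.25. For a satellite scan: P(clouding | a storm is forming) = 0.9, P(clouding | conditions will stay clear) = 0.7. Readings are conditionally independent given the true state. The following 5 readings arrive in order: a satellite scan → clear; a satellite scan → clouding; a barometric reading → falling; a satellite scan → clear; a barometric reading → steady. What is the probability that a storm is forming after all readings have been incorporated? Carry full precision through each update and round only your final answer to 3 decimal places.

Each posterior becomes the prior for the next update.
After a satellite scan='clear': P(storm) = 0.1·0.3000 / (0.1·0.3000 + 0.3·0.7000) ≈ 0.1250
After a satellite scan='clouding': P(storm) = 0.9·0.1250 / (0.9·0.1250 + 0.7·0.8750) ≈ 0.1552
After a barometric reading='falling': P(storm) = 0.35·0.1552 / (0.35·0.1552 + 0.25·0.8448) ≈ 0.2045
After a satellite scan='clear': P(storm) = 0.1·0.2045 / (0.1·0.2045 + 0.3·0.7955) ≈ 0.0789
After a barometric reading='steady': P(storm) = 0.65·0.0789 / (0.65·0.0789 + 0.75·0.9211) ≈ 0.0691

0.069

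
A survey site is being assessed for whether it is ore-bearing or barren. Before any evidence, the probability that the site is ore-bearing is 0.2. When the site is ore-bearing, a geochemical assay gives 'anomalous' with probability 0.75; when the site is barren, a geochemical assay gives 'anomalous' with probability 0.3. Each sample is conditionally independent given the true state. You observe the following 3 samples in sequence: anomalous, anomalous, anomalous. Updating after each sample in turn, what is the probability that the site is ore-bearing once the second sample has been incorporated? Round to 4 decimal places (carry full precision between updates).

0.6098

After 'anomalous': P(ore) = 0.75·0.2000 / (0.75·0.2000 + 0.3·0.8000) ≈ 0.3846
After 'anomalous': P(ore) = 0.75·0.3846 / (0.75·0.3846 + 0.3·0.6154) ≈ 0.6098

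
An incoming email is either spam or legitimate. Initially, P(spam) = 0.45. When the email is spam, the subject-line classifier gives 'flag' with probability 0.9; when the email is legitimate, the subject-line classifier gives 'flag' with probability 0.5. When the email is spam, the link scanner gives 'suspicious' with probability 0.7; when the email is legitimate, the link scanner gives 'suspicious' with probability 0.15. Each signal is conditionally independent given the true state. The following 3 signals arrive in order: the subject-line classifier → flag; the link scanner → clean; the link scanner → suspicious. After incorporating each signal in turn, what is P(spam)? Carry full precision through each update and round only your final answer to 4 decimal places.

After the subject-line classifier='flag': P(spam) = 0.9·0.4500 / (0.9·0.4500 + 0.5·0.5500) ≈ 0.5956
After the link scanner='clean': P(spam) = 0.3·0.5956 / (0.3·0.5956 + 0.85·0.4044) ≈ 0.3420
After the link scanner='suspicious': P(spam) = 0.7·0.3420 / (0.7·0.3420 + 0.15·0.6580) ≈ 0.7081

0.7081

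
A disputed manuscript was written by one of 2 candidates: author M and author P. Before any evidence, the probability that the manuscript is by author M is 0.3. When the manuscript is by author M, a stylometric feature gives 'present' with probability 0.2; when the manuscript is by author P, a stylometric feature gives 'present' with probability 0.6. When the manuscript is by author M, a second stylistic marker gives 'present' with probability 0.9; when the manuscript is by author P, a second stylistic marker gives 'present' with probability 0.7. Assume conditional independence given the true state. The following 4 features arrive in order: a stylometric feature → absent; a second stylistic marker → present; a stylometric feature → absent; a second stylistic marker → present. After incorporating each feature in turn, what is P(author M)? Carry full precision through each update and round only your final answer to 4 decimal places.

Each posterior becomes the prior for the next update.
After a stylometric feature='absent': P(author M) = 0.8·0.3000 / (0.8·0.3000 + 0.4·0.7000) ≈ 0.4615
After a second stylistic marker='present': P(author M) = 0.9·0.4615 / (0.9·0.4615 + 0.7·0.5385) ≈ 0.5243
After a stylometric feature='absent': P(author M) = 0.8·0.5243 / (0.8·0.5243 + 0.4·0.4757) ≈ 0.6879
After a second stylistic marker='present': P(author M) = 0.9·0.6879 / (0.9·0.6879 + 0.7·0.3121) ≈ 0.7392

0.7392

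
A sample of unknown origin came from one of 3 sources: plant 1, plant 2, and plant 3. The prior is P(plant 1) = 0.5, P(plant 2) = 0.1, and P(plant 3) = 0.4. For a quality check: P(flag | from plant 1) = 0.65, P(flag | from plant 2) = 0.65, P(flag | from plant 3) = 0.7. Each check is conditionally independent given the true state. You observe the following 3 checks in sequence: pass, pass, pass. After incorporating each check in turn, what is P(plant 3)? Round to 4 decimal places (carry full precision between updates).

0.2957

Each posterior becomes the prior for the next update.
After 'pass': normaliser = 0.35·0.5000 + 0.35·0.1000 + 0.3·0.4000; P(plant 1) ≈ 0.5303, P(plant 2) ≈ 0.1061, P(plant 3) ≈ 0.3636
After 'pass': normaliser = 0.35·0.5303 + 0.35·0.1061 + 0.3·0.3636; P(plant 1) ≈ 0.5594, P(plant 2) ≈ 0.1119, P(plant 3) ≈ 0.3288
After 'pass': normaliser = 0.35·0.5594 + 0.35·0.1119 + 0.3·0.3288; P(plant 1) ≈ 0.5869, P(plant 2) ≈ 0.1174, P(plant 3) ≈ 0.2957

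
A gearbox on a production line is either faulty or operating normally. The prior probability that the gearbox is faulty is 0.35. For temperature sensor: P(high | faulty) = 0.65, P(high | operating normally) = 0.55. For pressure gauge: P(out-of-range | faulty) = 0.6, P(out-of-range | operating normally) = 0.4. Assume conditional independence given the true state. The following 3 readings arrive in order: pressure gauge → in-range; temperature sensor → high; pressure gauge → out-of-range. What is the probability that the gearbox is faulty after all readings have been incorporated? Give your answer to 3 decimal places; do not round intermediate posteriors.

0.389

Each posterior becomes the prior for the next update.
After pressure gauge='in-range': P(faulty) = 0.4·0.3500 / (0.4·0.3500 + 0.6·0.6500) ≈ 0.2642
After temperature sensor='high': P(faulty) = 0.65·0.2642 / (0.65·0.2642 + 0.55·0.7358) ≈ 0.2979
After pressure gauge='out-of-range': P(faulty) = 0.6·0.2979 / (0.6·0.2979 + 0.4·0.7021) ≈ 0.3889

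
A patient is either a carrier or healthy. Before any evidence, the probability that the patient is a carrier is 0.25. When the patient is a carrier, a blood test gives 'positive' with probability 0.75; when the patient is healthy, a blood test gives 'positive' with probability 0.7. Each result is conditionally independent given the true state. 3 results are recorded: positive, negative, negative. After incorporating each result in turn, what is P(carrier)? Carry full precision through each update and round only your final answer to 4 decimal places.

0.1987

After 'positive': P(carrier) = 0.75·0.2500 / (0.75·0.2500 + 0.7·0.7500) ≈ 0.2632
After 'negative': P(carrier) = 0.25·0.2632 / (0.25·0.2632 + 0.3·0.7368) ≈ 0.2294
After 'negative': P(carrier) = 0.25·0.2294 / (0.25·0.2294 + 0.3·0.7706) ≈ 0.1987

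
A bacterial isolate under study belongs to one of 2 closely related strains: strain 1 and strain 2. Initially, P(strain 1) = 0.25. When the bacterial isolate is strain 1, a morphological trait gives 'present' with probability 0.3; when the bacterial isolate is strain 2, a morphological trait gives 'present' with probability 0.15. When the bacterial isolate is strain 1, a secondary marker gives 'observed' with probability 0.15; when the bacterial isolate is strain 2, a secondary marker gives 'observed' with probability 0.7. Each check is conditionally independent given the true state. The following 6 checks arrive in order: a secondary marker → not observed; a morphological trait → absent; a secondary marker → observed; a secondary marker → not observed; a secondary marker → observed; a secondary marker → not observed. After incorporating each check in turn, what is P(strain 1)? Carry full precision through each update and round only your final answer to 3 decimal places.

After a secondary marker='not observed': P(strain 1) = 0.85·0.2500 / (0.85·0.2500 + 0.3·0.7500) ≈ 0.4857
After a morphological trait='absent': P(strain 1) = 0.7·0.4857 / (0.7·0.4857 + 0.85·0.5143) ≈ 0.4375
After a secondary marker='observed': P(strain 1) = 0.15·0.4375 / (0.15·0.4375 + 0.7·0.5625) ≈ 0.1429
After a secondary marker='not observed': P(strain 1) = 0.85·0.1429 / (0.85·0.1429 + 0.3·0.8571) ≈ 0.3208
After a secondary marker='observed': P(strain 1) = 0.15·0.3208 / (0.15·0.3208 + 0.7·0.6792) ≈ 0.0919
After a secondary marker='not observed': P(strain 1) = 0.85·0.0919 / (0.85·0.0919 + 0.3·0.9081) ≈ 0.2228

0.223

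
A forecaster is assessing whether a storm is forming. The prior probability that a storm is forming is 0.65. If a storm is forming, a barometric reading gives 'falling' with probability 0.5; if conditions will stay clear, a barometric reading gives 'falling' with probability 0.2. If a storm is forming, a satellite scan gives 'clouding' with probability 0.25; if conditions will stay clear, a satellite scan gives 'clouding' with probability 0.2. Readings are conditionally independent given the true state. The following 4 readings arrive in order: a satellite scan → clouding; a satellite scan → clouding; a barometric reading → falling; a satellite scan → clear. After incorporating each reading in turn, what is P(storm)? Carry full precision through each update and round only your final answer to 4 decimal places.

0.8718

After a satellite scan='clouding': P(storm) = 0.25·0.6500 / (0.25·0.6500 + 0.2·0.3500) ≈ 0.6989
After a satellite scan='clouding': P(storm) = 0.25·0.6989 / (0.25·0.6989 + 0.2·0.3011) ≈ 0.7437
After a barometric reading='falling': P(storm) = 0.5·0.7437 / (0.5·0.7437 + 0.2·0.2563) ≈ 0.8789
After a satellite scan='clear': P(storm) = 0.75·0.8789 / (0.75·0.8789 + 0.8·0.1211) ≈ 0.8718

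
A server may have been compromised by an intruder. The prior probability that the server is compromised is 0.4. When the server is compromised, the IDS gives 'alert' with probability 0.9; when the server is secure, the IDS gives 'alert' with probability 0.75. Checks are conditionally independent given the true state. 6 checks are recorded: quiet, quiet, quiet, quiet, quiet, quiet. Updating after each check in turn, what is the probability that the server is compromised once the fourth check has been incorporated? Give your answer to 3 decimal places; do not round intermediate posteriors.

Apply Bayes' rule sequentially, carrying P(compromised) forward.
After 'quiet': P(compromised) = 0.1·0.4000 / (0.1·0.4000 + 0.25·0.6000) ≈ 0.2105
After 'quiet': P(compromised) = 0.1·0.2105 / (0.1·0.2105 + 0.25·0.7895) ≈ 0.0964
After 'quiet': P(compromised) = 0.1·0.0964 / (0.1·0.0964 + 0.25·0.9036) ≈ 0.0409
After 'quiet': P(compromised) = 0.1·0.0409 / (0.1·0.0409 + 0.25·0.9591) ≈ 0.0168

0.017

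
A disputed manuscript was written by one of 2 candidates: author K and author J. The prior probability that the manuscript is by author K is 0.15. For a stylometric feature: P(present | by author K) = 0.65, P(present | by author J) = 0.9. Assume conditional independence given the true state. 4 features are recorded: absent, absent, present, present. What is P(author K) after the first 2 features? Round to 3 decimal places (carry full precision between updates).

Apply Bayes' rule sequentially, carrying P(author K) forward.
After 'absent': P(author K) = 0.35·0.1500 / (0.35·0.1500 + 0.1·0.8500) ≈ 0.3818
After 'absent': P(author K) = 0.35·0.3818 / (0.35·0.3818 + 0.1·0.6182) ≈ 0.6837

0.684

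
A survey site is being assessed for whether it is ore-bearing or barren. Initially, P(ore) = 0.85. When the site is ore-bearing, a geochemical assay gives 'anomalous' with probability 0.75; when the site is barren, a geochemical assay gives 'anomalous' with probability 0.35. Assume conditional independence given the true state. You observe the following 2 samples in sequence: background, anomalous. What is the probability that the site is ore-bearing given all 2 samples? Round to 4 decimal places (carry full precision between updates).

Apply Bayes' rule sequentially, carrying P(ore) forward.
After 'background': P(ore) = 0.25·0.8500 / (0.25·0.8500 + 0.65·0.1500) ≈ 0.6855
After 'anomalous': P(ore) = 0.75·0.6855 / (0.75·0.6855 + 0.35·0.3145) ≈ 0.8236

0.8236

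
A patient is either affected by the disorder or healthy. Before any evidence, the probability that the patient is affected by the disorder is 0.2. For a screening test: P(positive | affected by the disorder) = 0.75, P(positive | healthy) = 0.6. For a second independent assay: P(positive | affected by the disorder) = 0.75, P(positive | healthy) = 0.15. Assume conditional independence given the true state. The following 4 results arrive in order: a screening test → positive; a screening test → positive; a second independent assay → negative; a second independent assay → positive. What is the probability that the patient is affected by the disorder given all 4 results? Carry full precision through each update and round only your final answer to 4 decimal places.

0.3649

Apply Bayes' rule sequentially, carrying P(affected) forward.
After a screening test='positive': P(affected) = 0.75·0.2000 / (0.75·0.2000 + 0.6·0.8000) ≈ 0.2381
After a screening test='positive': P(affected) = 0.75·0.2381 / (0.75·0.2381 + 0.6·0.7619) ≈ 0.2809
After a second independent assay='negative': P(affected) = 0.25·0.2809 / (0.25·0.2809 + 0.85·0.7191) ≈ 0.1031
After a second independent assay='positive': P(affected) = 0.75·0.1031 / (0.75·0.1031 + 0.15·0.8969) ≈ 0.3649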